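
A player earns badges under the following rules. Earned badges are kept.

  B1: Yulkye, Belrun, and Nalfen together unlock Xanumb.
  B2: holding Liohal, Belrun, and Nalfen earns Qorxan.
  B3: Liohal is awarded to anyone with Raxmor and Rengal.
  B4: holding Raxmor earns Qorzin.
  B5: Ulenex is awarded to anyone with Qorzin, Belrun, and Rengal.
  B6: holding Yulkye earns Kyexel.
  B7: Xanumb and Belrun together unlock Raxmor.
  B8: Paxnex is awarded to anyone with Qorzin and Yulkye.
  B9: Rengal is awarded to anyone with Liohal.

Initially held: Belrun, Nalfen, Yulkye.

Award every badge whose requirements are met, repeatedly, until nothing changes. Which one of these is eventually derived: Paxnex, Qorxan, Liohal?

With Yulkye, Belrun, and Nalfen, Xanumb is earned (B1).
With Xanumb and Belrun, Raxmor is earned (B7).
With Raxmor, Qorzin is earned (B4).
With Qorzin and Yulkye, Paxnex is earned (B8).
Liohal would need Raxmor and Rengal (B3), but Rengal is never earned. Qorxan would need Liohal, Belrun, and Nalfen (B2), but Liohal is never earned.

Paxnex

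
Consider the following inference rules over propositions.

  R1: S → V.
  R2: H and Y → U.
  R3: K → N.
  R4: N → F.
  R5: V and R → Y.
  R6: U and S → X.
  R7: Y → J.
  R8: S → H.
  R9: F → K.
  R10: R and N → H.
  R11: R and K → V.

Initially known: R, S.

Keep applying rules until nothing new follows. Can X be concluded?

From S, R8 gives H.
From S, R1 gives V.
V and R hold, so Y follows (R5).
From H and Y, R2 gives U.
U and S hold, so X follows (R6).

Yes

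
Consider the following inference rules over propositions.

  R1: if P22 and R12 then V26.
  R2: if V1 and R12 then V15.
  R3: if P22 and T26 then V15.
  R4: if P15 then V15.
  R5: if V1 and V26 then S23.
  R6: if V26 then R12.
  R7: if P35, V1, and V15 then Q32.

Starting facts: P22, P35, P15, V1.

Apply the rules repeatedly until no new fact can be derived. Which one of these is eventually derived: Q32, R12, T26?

Q32

From P15, R4 gives V15.
From P35, V1, and V15, R7 gives Q32.
R12 would need V26 (R6), but V26 is never established. No rule produces T26, and it is not given.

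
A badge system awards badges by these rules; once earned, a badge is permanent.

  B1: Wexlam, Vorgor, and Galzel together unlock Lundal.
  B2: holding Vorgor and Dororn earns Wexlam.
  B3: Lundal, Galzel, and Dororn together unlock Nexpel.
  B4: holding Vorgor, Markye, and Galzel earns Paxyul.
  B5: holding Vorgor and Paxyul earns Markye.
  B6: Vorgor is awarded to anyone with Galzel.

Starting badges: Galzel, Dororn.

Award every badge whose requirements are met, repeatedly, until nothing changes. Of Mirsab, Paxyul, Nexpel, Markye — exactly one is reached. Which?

Nexpel

With Galzel, Vorgor is earned (B6).
With Vorgor and Dororn, Wexlam is earned (B2).
With Wexlam, Vorgor, and Galzel, Lundal is earned (B1).
With Lundal, Galzel, and Dororn, Nexpel is earned (B3).
Markye would need Vorgor and Paxyul (B5), but Paxyul is never earned. No rule produces Mirsab, and it is not given. Paxyul would need Vorgor, Markye, and Galzel (B4), but Markye is never earned.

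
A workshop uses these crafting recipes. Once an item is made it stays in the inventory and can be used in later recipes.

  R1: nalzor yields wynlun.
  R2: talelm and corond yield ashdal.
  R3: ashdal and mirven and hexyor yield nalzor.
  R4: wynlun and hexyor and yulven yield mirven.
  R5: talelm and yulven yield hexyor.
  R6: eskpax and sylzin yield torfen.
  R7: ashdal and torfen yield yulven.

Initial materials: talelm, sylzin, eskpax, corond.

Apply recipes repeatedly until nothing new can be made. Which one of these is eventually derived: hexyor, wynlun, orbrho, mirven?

Using R6, eskpax and sylzin make torfen.
talelm and corond → ashdal (R2).
ashdal and torfen → yulven (R7).
Using R5, talelm and yulven make hexyor.
mirven would need wynlun, hexyor, and yulven (R4), but wynlun is never obtained. wynlun would need nalzor (R1), but nalzor is never obtained. No rule produces orbrho, and it is not given.

hexyor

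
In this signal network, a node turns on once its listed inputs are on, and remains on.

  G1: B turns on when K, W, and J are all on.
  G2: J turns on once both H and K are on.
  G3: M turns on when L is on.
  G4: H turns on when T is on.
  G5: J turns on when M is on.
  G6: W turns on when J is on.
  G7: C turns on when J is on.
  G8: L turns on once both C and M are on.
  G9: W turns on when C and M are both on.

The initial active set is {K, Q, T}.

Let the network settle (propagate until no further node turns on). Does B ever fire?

G4: T on → H on.
G2: H and K on → J on.
G6: J on → W on.
G1: K, W, and J on → B on.

Yes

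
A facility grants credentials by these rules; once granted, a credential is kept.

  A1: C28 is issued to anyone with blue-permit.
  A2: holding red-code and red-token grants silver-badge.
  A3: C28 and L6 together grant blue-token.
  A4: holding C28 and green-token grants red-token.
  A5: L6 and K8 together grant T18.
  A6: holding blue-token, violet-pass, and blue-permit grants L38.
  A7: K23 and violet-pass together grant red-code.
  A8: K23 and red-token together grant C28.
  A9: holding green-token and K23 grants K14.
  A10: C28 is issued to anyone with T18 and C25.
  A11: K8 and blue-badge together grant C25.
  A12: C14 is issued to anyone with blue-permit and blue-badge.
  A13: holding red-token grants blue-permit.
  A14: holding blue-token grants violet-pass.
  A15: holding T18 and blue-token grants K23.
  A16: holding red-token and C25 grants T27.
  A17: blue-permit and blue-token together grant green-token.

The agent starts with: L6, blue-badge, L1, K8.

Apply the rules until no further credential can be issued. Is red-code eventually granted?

Yes

Holding K8 and blue-badge grants C25 (A11).
Holding L6 and K8 grants T18 (A5).
Holding T18 and C25 grants C28 (A10).
Holding C28 and L6 grants blue-token (A3).
Holding blue-token grants violet-pass (A14).
Holding T18 and blue-token grants K23 (A15).
Holding K23 and violet-pass grants red-code (A7).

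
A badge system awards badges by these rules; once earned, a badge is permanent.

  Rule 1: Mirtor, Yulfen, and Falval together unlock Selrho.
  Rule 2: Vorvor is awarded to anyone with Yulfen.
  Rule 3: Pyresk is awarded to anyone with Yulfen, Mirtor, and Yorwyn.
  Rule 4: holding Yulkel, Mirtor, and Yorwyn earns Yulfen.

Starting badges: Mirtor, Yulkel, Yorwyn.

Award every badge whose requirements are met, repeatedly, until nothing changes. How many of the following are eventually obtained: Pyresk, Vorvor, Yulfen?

3

With Yulkel, Mirtor, and Yorwyn, Yulfen is earned (Rule 4).
With Yulfen, Mirtor, and Yorwyn, Pyresk is earned (Rule 3).
With Yulfen, Vorvor is earned (Rule 2).
Pyresk: reached.
Vorvor: reached.
Yulfen: reached.
All 3 are reached.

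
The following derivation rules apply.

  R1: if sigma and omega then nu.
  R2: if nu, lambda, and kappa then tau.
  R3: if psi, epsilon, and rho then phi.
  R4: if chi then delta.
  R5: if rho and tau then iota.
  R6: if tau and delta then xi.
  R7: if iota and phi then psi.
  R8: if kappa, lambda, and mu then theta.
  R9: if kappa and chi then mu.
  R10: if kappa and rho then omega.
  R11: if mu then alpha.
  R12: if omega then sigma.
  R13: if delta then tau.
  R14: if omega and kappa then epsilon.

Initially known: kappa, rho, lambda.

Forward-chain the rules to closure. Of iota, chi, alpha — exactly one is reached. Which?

iota

kappa and rho hold, so omega follows (R10).
omega holds, so sigma follows (R12).
From sigma and omega, R1 gives nu.
From nu, lambda, and kappa, R2 gives tau.
rho and tau hold, so iota follows (R5).
No rule produces chi, and it is not given. alpha would need mu (R11), but mu is never established.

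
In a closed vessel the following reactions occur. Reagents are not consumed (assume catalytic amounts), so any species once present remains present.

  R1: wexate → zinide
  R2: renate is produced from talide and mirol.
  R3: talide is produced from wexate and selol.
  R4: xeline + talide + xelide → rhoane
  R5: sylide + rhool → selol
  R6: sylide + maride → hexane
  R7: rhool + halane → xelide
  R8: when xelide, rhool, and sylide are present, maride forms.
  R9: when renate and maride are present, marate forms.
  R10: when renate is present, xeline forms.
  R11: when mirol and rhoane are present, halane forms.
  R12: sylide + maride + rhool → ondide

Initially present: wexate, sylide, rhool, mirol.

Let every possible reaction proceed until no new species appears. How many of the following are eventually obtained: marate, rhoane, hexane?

marate would need renate and maride (R9), but maride never forms.
rhoane would need xeline, talide, and xelide (R4), but xelide never forms.
hexane would need sylide and maride (R6), but maride never forms.
None of the 3 are reached.

0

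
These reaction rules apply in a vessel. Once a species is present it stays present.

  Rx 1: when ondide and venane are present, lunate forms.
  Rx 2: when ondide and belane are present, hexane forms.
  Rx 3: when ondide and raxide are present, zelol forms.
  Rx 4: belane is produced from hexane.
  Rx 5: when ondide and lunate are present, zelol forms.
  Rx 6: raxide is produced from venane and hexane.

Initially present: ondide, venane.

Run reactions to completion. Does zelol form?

Yes

ondide and venane present → lunate forms (Rx 1).
ondide and lunate present → zelol forms (Rx 5).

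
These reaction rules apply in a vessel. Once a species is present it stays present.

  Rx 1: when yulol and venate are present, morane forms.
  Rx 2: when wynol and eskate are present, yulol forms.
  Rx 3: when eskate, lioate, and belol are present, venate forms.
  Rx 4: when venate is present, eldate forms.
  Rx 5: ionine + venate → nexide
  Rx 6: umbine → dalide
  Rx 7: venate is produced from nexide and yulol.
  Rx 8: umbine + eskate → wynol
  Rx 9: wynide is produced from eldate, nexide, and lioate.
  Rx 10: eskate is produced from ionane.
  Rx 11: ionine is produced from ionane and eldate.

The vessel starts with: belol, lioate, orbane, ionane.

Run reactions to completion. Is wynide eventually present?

Yes

ionane present → eskate forms (Rx 10).
eskate, lioate, and belol present → venate forms (Rx 3).
venate present → eldate forms (Rx 4).
ionane and eldate present → ionine forms (Rx 11).
ionine and venate present → nexide forms (Rx 5).
eldate, nexide, and lioate present → wynide forms (Rx 9).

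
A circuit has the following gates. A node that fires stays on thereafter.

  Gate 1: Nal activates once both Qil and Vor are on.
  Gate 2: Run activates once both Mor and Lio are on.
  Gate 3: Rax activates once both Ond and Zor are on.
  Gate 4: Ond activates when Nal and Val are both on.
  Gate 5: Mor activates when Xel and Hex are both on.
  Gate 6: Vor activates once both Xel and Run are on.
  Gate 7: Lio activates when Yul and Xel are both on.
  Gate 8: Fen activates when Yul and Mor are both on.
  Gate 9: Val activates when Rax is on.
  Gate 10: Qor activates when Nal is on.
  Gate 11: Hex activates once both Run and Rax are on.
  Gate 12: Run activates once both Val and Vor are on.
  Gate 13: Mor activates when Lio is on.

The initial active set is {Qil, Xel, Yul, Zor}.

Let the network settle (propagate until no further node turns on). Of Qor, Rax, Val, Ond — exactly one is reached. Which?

Qor

Yul and Xel are on, so Lio activates (Gate 7).
Gate 13: Lio on → Mor on.
Gate 2: Mor and Lio on → Run on.
Gate 6: Xel and Run on → Vor on.
Qil and Vor are on, so Nal activates (Gate 1).
Nal is on, so Qor activates (Gate 10).
Val would need Rax (Gate 9), but Rax never turns on. Ond would need Nal and Val (Gate 4), but Val never turns on. Rax would need Ond and Zor (Gate 3), but Ond never turns on.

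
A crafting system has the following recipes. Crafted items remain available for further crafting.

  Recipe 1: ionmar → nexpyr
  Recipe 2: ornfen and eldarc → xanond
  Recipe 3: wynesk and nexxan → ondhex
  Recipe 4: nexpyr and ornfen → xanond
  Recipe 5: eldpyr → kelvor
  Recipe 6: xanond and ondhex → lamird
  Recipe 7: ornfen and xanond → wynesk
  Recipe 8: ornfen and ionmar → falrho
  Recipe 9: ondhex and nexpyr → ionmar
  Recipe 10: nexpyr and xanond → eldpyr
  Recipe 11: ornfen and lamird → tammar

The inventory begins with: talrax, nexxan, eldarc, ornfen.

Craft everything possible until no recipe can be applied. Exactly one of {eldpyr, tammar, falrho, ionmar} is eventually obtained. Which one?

tammar

ornfen and eldarc → xanond (Recipe 2).
Using Recipe 7, ornfen and xanond make wynesk.
wynesk and nexxan → ondhex (Recipe 3).
xanond and ondhex → lamird (Recipe 6).
ornfen and lamird → tammar (Recipe 11).
falrho would need ornfen and ionmar (Recipe 8), but ionmar is never obtained. eldpyr would need nexpyr and xanond (Recipe 10), but nexpyr is never obtained. ionmar would need ondhex and nexpyr (Recipe 9), but nexpyr is never obtained.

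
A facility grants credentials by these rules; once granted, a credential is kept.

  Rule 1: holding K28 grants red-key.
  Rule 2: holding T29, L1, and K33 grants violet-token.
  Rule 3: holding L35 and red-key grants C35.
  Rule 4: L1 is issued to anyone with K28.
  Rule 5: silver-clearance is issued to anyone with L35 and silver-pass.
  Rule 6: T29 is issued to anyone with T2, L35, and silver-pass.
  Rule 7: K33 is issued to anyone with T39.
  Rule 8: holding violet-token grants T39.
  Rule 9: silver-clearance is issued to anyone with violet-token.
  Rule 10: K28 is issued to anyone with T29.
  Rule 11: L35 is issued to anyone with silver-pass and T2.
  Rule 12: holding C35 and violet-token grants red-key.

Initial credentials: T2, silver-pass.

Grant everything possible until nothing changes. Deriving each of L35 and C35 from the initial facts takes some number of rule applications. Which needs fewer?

L35

L35: Holding silver-pass and T2 grants L35 (Rule 11). [1 rule application]
C35: Holding silver-pass and T2 grants L35 (Rule 11). Holding T2, L35, and silver-pass grants T29 (Rule 6). Holding T29 grants K28 (Rule 10). Holding K28 grants red-key (Rule 1). Holding L35 and red-key grants C35 (Rule 3). [5 rule applications]
L35 needs fewer.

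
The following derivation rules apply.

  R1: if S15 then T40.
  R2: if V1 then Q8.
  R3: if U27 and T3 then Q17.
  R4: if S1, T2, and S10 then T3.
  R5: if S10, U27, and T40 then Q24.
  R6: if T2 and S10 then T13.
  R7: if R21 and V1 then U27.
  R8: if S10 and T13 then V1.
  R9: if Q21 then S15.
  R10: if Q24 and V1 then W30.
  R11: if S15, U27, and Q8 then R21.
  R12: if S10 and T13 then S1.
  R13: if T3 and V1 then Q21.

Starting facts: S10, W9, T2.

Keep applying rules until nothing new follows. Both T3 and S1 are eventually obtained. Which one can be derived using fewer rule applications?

S1

S1: From T2 and S10, R6 gives T13. S10 and T13 hold, so S1 follows (R12). [2 rule applications]
T3: T2 and S10 hold, so T13 follows (R6). From S10 and T13, R12 gives S1. From S1, T2, and S10, R4 gives T3. [3 rule applications]
S1 needs fewer.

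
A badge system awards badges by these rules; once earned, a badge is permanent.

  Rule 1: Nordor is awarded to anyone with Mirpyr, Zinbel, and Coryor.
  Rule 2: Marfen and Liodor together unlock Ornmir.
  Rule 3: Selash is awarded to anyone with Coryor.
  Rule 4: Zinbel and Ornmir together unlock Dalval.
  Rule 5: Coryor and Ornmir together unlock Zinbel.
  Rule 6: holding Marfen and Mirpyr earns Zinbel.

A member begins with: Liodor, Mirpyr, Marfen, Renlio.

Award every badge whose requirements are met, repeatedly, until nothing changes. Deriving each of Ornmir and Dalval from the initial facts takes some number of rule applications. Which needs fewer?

Ornmir: With Marfen and Liodor, Ornmir is earned (Rule 2). [1 rule application]
Dalval: With Marfen and Mirpyr, Zinbel is earned (Rule 6). With Marfen and Liodor, Ornmir is earned (Rule 2). With Zinbel and Ornmir, Dalval is earned (Rule 4). [3 rule applications]
Ornmir needs fewer.

Ornmir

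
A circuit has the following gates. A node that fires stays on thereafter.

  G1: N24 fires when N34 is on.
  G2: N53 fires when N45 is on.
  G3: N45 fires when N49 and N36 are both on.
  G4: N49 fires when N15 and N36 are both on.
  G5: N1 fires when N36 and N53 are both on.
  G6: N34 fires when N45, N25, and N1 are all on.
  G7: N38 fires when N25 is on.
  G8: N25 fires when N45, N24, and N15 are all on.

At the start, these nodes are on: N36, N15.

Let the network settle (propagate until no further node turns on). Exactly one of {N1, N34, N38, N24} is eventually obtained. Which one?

N1

N15 and N36 are on, so N49 fires (G4).
G3: N49 and N36 on → N45 on.
N45 is on, so N53 fires (G2).
G5: N36 and N53 on → N1 on.
N34 would need N45, N25, and N1 (G6), but N25 never turns on. N24 would need N34 (G1), but N34 never turns on. N38 would need N25 (G7), but N25 never turns on.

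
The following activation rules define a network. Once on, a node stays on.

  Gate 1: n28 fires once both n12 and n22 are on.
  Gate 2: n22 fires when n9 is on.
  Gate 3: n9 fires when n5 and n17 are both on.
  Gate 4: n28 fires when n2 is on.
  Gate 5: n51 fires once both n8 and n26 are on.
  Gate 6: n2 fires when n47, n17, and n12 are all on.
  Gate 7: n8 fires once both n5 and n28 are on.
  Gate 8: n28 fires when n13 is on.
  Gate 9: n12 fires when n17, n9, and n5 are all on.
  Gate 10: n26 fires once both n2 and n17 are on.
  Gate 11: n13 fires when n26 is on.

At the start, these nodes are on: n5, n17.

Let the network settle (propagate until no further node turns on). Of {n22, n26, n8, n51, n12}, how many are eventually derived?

n5 and n17 are on, so n9 fires (Gate 3).
n9 is on, so n22 fires (Gate 2).
Gate 9: n17, n9, and n5 on → n12 on.
n12 and n22 are on, so n28 fires (Gate 1).
Gate 7: n5 and n28 on → n8 on.
n22: reached.
n26 would need n2 and n17 (Gate 10), but n2 never turns on.
n8: reached.
n51 would need n8 and n26 (Gate 5), but n26 never turns on.
n12: reached.
Reached: n22, n8, and n12 — 3 of the 5.

3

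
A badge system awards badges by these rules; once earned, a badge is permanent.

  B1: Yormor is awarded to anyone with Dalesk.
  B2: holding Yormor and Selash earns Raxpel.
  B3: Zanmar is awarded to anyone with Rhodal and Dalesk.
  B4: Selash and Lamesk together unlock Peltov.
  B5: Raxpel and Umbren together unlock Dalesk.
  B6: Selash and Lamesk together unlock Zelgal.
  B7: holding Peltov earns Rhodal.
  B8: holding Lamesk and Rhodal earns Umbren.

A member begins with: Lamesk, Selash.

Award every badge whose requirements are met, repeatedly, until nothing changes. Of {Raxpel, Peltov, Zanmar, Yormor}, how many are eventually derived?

With Selash and Lamesk, Peltov is earned (B4).
Raxpel would need Yormor and Selash (B2), but Yormor is never earned.
Peltov: reached.
Zanmar would need Rhodal and Dalesk (B3), but Dalesk is never earned.
Yormor would need Dalesk (B1), but Dalesk is never earned.
Reached: Peltov — 1 of the 4.

1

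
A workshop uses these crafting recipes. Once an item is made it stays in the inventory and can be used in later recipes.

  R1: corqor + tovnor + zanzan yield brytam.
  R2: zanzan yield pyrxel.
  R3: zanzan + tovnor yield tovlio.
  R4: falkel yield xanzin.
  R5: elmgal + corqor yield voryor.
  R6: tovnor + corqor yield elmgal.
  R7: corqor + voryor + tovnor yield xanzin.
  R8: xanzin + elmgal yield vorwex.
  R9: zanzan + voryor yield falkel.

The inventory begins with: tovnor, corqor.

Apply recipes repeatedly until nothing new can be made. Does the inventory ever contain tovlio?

No

tovlio would need zanzan and tovnor (R3), but zanzan is never obtained.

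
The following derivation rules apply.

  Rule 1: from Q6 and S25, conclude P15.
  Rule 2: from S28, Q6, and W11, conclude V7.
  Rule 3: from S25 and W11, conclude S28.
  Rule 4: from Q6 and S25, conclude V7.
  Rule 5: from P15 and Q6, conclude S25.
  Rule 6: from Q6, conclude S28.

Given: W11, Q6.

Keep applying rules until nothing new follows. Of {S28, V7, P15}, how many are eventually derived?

From Q6, Rule 6 gives S28.
S28, Q6, and W11 hold, so V7 follows (Rule 2).
S28: reached.
V7: reached.
P15 would need Q6 and S25 (Rule 1), but S25 is never established.
Reached: S28 and V7 — 2 of the 3.

2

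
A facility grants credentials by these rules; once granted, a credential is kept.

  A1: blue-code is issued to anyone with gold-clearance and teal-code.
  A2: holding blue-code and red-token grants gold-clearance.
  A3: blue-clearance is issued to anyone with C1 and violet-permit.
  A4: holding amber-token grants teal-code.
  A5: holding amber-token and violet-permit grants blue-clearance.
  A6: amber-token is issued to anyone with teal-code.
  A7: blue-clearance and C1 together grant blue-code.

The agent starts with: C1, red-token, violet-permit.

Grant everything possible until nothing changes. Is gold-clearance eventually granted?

Holding C1 and violet-permit grants blue-clearance (A3).
Holding blue-clearance and C1 grants blue-code (A7).
Holding blue-code and red-token grants gold-clearance (A2).

Yes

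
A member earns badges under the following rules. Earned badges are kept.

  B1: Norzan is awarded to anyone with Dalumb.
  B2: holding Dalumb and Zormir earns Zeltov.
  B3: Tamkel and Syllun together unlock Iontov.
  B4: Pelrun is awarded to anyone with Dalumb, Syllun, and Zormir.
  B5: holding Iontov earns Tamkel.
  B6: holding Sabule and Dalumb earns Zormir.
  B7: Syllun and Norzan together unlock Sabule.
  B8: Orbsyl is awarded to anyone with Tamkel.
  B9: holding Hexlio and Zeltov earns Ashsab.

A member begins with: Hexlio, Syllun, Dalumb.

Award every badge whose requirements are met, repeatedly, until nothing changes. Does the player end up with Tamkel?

No

Tamkel would need Iontov (B5), but Iontov is never earned.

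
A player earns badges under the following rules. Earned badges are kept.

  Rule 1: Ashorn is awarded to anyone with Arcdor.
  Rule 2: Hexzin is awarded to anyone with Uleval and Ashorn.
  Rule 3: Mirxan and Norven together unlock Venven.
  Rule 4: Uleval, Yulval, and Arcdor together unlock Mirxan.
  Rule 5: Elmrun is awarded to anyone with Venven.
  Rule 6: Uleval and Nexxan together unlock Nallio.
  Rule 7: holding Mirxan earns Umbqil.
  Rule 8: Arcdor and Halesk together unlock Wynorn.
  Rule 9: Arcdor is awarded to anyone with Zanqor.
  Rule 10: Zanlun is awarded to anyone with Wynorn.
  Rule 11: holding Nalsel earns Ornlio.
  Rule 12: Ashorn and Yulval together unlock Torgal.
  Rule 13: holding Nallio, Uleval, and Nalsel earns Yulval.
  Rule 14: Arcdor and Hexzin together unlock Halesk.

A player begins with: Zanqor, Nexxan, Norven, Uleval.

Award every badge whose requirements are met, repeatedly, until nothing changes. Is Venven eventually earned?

No

Venven would need Mirxan and Norven (Rule 3), but Mirxan is never earned.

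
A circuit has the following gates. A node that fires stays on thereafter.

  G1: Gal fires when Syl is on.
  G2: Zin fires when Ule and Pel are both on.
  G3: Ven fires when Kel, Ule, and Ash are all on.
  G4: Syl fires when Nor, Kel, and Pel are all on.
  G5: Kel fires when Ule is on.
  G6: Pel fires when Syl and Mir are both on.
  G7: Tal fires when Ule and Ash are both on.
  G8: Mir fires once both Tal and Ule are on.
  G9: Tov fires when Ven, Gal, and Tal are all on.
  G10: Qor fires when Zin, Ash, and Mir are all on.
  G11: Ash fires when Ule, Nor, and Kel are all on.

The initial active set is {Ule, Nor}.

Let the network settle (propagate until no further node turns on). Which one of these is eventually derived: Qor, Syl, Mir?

G5: Ule on → Kel on.
G11: Ule, Nor, and Kel on → Ash on.
G7: Ule and Ash on → Tal on.
Tal and Ule are on, so Mir fires (G8).
Syl would need Nor, Kel, and Pel (G4), but Pel never turns on. Qor would need Zin, Ash, and Mir (G10), but Zin never turns on.

Mir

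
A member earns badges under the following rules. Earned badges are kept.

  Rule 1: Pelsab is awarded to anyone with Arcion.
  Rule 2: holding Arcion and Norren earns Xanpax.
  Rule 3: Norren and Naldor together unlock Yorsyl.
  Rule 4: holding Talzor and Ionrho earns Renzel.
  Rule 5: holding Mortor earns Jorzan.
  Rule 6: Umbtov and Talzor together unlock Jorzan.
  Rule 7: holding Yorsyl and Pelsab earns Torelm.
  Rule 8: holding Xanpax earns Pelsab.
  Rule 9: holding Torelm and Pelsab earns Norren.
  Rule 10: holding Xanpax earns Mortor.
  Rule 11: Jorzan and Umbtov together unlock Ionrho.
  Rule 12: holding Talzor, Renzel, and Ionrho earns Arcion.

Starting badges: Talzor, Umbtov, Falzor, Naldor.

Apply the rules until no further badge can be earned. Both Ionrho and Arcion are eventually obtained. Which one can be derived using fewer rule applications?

Ionrho: With Umbtov and Talzor, Jorzan is earned (Rule 6). With Jorzan and Umbtov, Ionrho is earned (Rule 11). [2 rule applications]
Arcion: With Umbtov and Talzor, Jorzan is earned (Rule 6). With Jorzan and Umbtov, Ionrho is earned (Rule 11). With Talzor and Ionrho, Renzel is earned (Rule 4). With Talzor, Renzel, and Ionrho, Arcion is earned (Rule 12). [4 rule applications]
Ionrho needs fewer.

Ionrho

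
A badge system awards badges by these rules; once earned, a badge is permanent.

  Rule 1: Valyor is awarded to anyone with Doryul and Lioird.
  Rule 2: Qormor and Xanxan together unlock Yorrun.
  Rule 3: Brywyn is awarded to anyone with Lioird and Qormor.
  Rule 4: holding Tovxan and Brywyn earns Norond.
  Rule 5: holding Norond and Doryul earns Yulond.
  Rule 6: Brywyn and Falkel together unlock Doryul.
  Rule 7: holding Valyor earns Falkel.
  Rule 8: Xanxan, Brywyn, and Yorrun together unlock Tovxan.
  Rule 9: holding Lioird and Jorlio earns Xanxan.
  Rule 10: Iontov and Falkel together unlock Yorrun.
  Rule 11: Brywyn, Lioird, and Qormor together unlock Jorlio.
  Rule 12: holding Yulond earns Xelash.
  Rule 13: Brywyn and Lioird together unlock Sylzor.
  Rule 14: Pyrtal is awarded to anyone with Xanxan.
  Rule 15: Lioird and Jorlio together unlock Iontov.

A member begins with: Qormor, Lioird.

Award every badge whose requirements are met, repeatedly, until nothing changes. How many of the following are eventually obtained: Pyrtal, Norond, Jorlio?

3

With Lioird and Qormor, Brywyn is earned (Rule 3).
With Brywyn, Lioird, and Qormor, Jorlio is earned (Rule 11).
With Lioird and Jorlio, Xanxan is earned (Rule 9).
With Xanxan, Pyrtal is earned (Rule 14).
With Qormor and Xanxan, Yorrun is earned (Rule 2).
With Xanxan, Brywyn, and Yorrun, Tovxan is earned (Rule 8).
With Tovxan and Brywyn, Norond is earned (Rule 4).
Pyrtal: reached.
Norond: reached.
Jorlio: reached.
All 3 are reached.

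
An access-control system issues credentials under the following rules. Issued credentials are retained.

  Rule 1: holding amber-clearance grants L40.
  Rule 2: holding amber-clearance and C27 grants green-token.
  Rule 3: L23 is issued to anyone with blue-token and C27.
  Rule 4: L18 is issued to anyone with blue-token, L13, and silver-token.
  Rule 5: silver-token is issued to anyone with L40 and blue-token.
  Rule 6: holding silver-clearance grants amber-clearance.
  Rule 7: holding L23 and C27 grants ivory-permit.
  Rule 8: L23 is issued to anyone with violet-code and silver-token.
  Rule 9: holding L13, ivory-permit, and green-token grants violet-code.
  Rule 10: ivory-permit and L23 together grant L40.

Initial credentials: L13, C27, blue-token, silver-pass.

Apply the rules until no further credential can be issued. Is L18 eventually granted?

Holding blue-token and C27 grants L23 (Rule 3).
Holding L23 and C27 grants ivory-permit (Rule 7).
Holding ivory-permit and L23 grants L40 (Rule 10).
Holding L40 and blue-token grants silver-token (Rule 5).
Holding blue-token, L13, and silver-token grants L18 (Rule 4).

Yes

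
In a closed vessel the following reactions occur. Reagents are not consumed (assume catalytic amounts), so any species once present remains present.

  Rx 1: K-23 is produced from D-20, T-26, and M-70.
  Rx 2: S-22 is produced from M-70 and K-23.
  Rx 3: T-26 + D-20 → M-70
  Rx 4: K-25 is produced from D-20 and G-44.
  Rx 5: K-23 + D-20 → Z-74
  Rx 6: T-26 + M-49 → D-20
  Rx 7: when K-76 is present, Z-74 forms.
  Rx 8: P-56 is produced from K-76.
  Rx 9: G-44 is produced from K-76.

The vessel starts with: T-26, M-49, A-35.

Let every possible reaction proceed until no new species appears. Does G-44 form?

No

G-44 would need K-76 (Rx 9), but K-76 never forms.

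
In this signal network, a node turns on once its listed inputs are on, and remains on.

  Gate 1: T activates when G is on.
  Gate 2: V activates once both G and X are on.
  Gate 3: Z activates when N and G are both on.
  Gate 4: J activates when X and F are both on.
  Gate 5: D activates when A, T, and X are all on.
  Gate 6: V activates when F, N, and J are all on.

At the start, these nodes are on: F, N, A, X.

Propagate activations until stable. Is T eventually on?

T would need G (Gate 1), but G never turns on.

No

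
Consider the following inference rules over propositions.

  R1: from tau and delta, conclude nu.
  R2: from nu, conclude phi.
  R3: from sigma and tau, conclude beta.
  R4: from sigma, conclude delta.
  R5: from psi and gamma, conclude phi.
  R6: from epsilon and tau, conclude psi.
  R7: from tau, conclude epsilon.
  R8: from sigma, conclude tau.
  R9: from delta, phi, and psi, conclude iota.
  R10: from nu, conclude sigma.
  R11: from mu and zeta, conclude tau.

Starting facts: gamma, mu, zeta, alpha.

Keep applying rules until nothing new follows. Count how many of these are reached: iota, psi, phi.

2

mu and zeta hold, so tau follows (R11).
From tau, R7 gives epsilon.
From epsilon and tau, R6 gives psi.
From psi and gamma, R5 gives phi.
iota would need delta, phi, and psi (R9), but delta is never established.
psi: reached.
phi: reached.
Reached: psi and phi — 2 of the 3.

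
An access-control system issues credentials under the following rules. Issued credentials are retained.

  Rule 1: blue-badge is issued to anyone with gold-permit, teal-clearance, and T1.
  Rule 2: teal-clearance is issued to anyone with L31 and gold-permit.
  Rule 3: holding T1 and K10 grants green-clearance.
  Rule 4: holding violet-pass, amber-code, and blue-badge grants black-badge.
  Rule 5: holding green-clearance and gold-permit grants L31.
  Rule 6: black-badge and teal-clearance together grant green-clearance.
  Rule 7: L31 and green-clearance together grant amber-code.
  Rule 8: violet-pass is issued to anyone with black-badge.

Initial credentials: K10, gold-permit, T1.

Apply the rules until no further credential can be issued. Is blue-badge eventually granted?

Yes

Holding T1 and K10 grants green-clearance (Rule 3).
Holding green-clearance and gold-permit grants L31 (Rule 5).
Holding L31 and gold-permit grants teal-clearance (Rule 2).
Holding gold-permit, teal-clearance, and T1 grants blue-badge (Rule 1).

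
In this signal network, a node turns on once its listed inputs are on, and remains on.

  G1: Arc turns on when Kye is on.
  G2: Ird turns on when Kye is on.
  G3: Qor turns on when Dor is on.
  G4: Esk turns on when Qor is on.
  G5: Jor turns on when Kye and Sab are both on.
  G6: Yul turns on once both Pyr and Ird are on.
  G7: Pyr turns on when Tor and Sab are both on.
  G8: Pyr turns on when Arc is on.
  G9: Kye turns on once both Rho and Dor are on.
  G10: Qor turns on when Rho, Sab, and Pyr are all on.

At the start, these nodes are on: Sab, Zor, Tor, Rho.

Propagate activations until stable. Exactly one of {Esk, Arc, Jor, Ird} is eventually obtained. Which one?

Esk

G7: Tor and Sab on → Pyr on.
G10: Rho, Sab, and Pyr on → Qor on.
G4: Qor on → Esk on.
Arc would need Kye (G1), but Kye never turns on. Jor would need Kye and Sab (G5), but Kye never turns on. Ird would need Kye (G2), but Kye never turns on.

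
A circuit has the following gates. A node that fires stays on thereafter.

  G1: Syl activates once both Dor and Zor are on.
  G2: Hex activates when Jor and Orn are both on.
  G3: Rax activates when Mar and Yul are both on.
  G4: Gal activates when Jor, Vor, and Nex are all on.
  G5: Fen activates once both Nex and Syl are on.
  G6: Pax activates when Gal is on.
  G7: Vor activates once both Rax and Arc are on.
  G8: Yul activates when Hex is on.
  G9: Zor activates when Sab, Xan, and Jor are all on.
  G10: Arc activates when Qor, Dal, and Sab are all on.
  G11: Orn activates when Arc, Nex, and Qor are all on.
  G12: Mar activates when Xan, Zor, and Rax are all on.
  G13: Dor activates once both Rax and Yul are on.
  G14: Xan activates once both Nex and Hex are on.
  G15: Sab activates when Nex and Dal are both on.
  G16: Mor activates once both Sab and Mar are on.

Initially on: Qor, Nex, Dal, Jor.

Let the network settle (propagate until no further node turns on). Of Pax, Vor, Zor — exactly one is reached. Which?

Zor

G15: Nex and Dal on → Sab on.
Qor, Dal, and Sab are on, so Arc activates (G10).
G11: Arc, Nex, and Qor on → Orn on.
Jor and Orn are on, so Hex activates (G2).
Nex and Hex are on, so Xan activates (G14).
Sab, Xan, and Jor are on, so Zor activates (G9).
Vor would need Rax and Arc (G7), but Rax never turns on. Pax would need Gal (G6), but Gal never turns on.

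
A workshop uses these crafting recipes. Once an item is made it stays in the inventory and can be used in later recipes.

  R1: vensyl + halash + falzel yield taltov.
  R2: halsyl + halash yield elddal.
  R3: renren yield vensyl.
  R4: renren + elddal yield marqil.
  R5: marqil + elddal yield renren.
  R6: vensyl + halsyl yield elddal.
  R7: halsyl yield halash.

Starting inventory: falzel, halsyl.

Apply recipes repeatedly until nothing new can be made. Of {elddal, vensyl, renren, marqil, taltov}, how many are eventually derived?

Using R7, halsyl makes halash.
Using R2, halsyl and halash make elddal.
elddal: reached.
vensyl would need renren (R3), but renren is never obtained.
renren would need marqil and elddal (R5), but marqil is never obtained.
marqil would need renren and elddal (R4), but renren is never obtained.
taltov would need vensyl, halash, and falzel (R1), but vensyl is never obtained.
Reached: elddal — 1 of the 5.

1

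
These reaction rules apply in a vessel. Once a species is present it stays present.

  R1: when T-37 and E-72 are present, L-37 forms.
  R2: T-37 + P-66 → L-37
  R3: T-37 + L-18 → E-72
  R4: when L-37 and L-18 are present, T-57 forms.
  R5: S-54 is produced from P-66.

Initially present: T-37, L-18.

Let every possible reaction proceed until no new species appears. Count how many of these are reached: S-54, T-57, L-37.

T-37 and L-18 present → E-72 forms (R3).
T-37 and E-72 present → L-37 forms (R1).
L-37 and L-18 present → T-57 forms (R4).
S-54 would need P-66 (R5), but P-66 never forms.
T-57: reached.
L-37: reached.
Reached: T-57 and L-37 — 2 of the 3.

2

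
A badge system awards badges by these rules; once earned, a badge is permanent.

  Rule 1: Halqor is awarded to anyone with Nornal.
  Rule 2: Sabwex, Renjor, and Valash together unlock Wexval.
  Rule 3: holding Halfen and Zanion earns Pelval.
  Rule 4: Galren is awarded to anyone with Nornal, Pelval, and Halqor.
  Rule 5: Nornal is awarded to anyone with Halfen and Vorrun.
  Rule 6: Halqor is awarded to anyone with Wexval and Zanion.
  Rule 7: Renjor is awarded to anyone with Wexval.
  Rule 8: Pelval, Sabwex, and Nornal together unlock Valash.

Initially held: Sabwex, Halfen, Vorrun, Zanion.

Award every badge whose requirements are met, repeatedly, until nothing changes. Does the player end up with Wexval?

Wexval would need Sabwex, Renjor, and Valash (Rule 2), but Renjor is never earned.

No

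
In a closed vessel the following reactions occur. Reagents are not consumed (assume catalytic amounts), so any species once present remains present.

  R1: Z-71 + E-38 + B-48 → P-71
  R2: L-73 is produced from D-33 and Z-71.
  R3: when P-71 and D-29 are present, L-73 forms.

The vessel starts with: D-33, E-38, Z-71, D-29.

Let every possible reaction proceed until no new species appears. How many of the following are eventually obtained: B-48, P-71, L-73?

1

D-33 and Z-71 present → L-73 forms (R2).
No rule produces B-48, and it is not given.
P-71 would need Z-71, E-38, and B-48 (R1), but B-48 never forms.
L-73: reached.
Reached: L-73 — 1 of the 3.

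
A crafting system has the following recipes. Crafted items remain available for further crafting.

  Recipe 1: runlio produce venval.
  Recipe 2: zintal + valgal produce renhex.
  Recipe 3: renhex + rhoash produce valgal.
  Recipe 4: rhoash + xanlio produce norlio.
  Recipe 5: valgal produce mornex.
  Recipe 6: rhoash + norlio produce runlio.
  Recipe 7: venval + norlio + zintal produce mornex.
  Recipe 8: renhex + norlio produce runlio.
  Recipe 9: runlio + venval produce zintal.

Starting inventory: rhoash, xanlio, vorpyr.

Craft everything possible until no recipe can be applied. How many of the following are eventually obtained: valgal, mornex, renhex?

1

Using Recipe 4, rhoash and xanlio make norlio.
Using Recipe 6, rhoash and norlio make runlio.
Using Recipe 1, runlio makes venval.
Using Recipe 9, runlio and venval make zintal.
venval + norlio + zintal → mornex (Recipe 7).
valgal would need renhex and rhoash (Recipe 3), but renhex is never obtained.
mornex: reached.
renhex would need zintal and valgal (Recipe 2), but valgal is never obtained.
Reached: mornex — 1 of the 3.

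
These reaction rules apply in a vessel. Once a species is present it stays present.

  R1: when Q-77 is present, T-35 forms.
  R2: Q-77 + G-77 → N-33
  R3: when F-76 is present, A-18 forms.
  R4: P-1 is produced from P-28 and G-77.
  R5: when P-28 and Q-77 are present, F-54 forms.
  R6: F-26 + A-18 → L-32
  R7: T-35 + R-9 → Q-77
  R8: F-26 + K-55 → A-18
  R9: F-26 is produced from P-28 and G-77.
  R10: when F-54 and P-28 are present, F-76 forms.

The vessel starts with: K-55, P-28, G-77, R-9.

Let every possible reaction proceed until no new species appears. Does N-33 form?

N-33 would need Q-77 and G-77 (R2), but Q-77 never forms.

No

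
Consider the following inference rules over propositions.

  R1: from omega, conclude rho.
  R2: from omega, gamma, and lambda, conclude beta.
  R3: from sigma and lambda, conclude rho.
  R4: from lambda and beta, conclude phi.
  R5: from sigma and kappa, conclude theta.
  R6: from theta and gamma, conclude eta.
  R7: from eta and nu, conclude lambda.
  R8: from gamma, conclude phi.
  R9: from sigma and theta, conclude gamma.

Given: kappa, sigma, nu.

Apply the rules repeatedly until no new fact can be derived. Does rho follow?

From sigma and kappa, R5 gives theta.
From sigma and theta, R9 gives gamma.
theta and gamma hold, so eta follows (R6).
From eta and nu, R7 gives lambda.
From sigma and lambda, R3 gives rho.

Yes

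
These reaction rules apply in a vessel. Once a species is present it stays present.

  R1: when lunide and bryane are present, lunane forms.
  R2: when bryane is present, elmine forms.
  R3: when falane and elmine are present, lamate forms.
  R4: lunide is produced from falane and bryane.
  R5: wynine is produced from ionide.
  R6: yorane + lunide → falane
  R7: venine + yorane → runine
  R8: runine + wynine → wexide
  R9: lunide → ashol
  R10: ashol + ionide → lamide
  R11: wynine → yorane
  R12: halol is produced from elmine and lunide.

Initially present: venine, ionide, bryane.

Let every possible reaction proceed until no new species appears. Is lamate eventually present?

lamate would need falane and elmine (R3), but falane never forms.

No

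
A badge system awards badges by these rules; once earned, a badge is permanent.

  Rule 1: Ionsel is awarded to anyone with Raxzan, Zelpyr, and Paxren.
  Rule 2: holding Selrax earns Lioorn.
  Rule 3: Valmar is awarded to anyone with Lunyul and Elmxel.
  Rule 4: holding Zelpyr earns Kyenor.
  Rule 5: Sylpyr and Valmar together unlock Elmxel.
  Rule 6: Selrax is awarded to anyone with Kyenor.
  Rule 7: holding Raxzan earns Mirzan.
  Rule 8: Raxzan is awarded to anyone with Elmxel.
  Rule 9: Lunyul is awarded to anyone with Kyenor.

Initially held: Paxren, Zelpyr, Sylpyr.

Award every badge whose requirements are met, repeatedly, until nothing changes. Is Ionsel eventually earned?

Ionsel would need Raxzan, Zelpyr, and Paxren (Rule 1), but Raxzan is never earned.

No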